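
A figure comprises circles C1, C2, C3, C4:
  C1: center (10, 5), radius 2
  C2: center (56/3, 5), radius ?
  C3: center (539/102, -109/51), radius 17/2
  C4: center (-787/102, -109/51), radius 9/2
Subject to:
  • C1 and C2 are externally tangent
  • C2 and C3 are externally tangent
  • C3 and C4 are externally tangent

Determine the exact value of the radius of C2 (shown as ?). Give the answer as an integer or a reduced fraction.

20/3

1. [ext C1·C2]  r_C2² + 4r_C2 − 640/9 = 0  ⇒  r_C2 = 20/3 (r>0 drops 1)
2. [ext C2·C3]  r_C2² + 17r_C2 − 1420/9 = 0  ⇒  r_C2 = 20/3 (r>0 drops 1)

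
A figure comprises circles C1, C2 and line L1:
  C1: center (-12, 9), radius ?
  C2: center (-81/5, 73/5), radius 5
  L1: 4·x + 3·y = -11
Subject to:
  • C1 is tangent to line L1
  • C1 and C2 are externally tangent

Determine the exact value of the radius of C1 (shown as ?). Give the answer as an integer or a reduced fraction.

2

1. [C1‖L1]  r_C1² − 4 = 0  ⇒  r_C1 = 2 (r>0 drops 1)
2. [ext C1·C2]  r_C1² + 10r_C1 − 24 = 0  ⇒  r_C1 = 2 (r>0 drops 1)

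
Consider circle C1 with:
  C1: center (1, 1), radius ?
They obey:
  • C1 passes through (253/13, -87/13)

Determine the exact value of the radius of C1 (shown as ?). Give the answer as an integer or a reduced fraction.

20

1. [C1∋P]  r_C1² − 400 = 0  ⇒  r_C1 = 20 (r>0 drops 1)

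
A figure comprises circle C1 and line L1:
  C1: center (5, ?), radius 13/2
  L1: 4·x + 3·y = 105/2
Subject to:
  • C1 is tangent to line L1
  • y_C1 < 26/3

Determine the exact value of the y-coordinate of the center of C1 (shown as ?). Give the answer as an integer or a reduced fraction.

1. [C1‖L1]  y_C1² − (65/3)y_C1 = 0  ⇒  y_C1 = 0 or 65/3
2. given y_C1 < 26/3: keep 0

0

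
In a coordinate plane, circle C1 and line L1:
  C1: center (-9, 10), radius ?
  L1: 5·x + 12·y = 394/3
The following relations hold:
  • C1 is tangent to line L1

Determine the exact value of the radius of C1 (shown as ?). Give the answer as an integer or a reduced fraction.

13/3

1. [C1‖L1]  r_C1² − 169/9 = 0  ⇒  r_C1 = 13/3 (r>0 drops 1)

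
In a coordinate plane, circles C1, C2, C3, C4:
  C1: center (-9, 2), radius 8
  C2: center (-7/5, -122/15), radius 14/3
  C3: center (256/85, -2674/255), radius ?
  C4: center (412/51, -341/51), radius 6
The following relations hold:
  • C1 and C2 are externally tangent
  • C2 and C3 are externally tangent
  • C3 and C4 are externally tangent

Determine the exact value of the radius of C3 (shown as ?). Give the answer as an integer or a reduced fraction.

1. [ext C2·C3]  r_C3² + (28/3)r_C3 − 29/9 = 0  ⇒  r_C3 = 1/3 (r>0 drops 1)
2. [ext C3·C4]  r_C3² + 12r_C3 − 37/9 = 0  ⇒  r_C3 = 1/3 (r>0 drops 1)

1/3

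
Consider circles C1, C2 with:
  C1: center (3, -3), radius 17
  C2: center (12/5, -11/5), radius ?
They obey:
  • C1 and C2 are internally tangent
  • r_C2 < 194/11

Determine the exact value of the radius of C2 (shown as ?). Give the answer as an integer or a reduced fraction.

1. [int C1,C2]  r_C2² − 34r_C2 + 288 = 0  ⇒  r_C2 = 16 or 18
2. given r_C2 < 194/11: keep 16

16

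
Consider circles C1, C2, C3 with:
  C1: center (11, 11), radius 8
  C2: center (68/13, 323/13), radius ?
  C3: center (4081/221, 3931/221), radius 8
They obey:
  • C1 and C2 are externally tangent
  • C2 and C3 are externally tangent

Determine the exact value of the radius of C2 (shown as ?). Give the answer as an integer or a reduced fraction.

7

1. [ext C1·C2]  r_C2² + 16r_C2 − 161 = 0  ⇒  r_C2 = 7 (r>0 drops 1)
2. [ext C2·C3]  r_C2² + 16r_C2 − 161 = 0  ⇒  r_C2 = 7 (r>0 drops 1)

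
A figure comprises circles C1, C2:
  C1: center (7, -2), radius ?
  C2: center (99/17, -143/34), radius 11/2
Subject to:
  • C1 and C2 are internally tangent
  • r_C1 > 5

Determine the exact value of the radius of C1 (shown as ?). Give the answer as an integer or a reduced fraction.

1. [int C1,C2]  r_C1² − 11r_C1 + 24 = 0  ⇒  r_C1 = 3 or 8
2. given r_C1 > 5: keep 8

8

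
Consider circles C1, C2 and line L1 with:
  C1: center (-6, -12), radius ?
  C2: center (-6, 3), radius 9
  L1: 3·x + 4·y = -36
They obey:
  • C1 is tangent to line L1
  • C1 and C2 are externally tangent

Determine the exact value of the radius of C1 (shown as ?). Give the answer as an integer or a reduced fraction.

1. [C1‖L1]  r_C1² − 36 = 0  ⇒  r_C1 = 6 (r>0 drops 1)
2. [ext C1·C2]  r_C1² + 18r_C1 − 144 = 0  ⇒  r_C1 = 6 (r>0 drops 1)

6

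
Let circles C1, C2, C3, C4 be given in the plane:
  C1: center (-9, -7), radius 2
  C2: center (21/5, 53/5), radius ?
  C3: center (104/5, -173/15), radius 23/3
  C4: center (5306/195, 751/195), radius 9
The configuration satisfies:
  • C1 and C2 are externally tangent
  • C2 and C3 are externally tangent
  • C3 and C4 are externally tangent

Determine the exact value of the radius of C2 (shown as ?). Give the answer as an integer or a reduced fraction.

1. [ext C1·C2]  r_C2² + 4r_C2 − 480 = 0  ⇒  r_C2 = 20 (r>0 drops 1)
2. [ext C2·C3]  r_C2² + (46/3)r_C2 − 2120/3 = 0  ⇒  r_C2 = 20 (r>0 drops 1)

20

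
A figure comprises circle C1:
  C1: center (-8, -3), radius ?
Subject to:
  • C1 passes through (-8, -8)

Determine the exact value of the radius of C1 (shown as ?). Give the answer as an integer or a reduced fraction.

1. [C1∋P]  r_C1² − 25 = 0  ⇒  r_C1 = 5 (r>0 drops 1)

5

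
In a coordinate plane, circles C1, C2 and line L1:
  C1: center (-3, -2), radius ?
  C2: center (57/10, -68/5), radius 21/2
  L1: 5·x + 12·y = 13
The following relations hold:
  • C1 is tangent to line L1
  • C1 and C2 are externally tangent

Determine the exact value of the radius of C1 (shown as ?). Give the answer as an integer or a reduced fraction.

4

1. [C1‖L1]  r_C1² − 16 = 0  ⇒  r_C1 = 4 (r>0 drops 1)
2. [ext C1·C2]  r_C1² + 21r_C1 − 100 = 0  ⇒  r_C1 = 4 (r>0 drops 1)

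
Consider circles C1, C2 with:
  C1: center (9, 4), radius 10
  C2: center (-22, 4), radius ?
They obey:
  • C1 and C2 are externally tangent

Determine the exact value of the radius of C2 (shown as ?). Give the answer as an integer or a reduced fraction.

1. [ext C1·C2]  r_C2² + 20r_C2 − 861 = 0  ⇒  r_C2 = 21 (r>0 drops 1)

21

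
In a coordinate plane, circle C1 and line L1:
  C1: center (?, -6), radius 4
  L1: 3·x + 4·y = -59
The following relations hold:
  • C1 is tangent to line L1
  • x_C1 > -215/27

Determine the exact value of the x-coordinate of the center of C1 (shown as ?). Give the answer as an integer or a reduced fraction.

1. [C1‖L1]  x_C1² + (70/3)x_C1 + 275/3 = 0  ⇒  x_C1 = -55/3 or -5
2. given x_C1 > -215/27: keep -5

-5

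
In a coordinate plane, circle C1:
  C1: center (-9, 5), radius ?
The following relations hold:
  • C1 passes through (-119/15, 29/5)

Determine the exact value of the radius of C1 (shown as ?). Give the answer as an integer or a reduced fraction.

4/3

1. [C1∋P]  r_C1² − 16/9 = 0  ⇒  r_C1 = 4/3 (r>0 drops 1)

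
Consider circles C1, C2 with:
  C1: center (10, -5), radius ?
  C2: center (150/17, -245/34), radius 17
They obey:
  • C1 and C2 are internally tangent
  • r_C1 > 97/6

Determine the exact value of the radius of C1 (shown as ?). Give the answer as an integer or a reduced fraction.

39/2

1. [int C1,C2]  r_C1² − 34r_C1 + 1131/4 = 0  ⇒  r_C1 = 29/2 or 39/2
2. given r_C1 > 97/6: keep 39/2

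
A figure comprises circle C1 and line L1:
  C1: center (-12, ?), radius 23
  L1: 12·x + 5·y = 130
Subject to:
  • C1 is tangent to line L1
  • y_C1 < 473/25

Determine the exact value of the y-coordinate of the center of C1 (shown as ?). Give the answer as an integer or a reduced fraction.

1. [C1‖L1]  y_C1² − (548/5)y_C1 − 573 = 0  ⇒  y_C1 = -5 or 573/5
2. given y_C1 < 473/25: keep -5

-5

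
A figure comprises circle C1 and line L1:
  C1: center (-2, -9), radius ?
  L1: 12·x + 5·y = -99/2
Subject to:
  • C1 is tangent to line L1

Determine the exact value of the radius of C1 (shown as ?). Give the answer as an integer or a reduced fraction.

1. [C1‖L1]  r_C1² − 9/4 = 0  ⇒  r_C1 = 3/2 (r>0 drops 1)

3/2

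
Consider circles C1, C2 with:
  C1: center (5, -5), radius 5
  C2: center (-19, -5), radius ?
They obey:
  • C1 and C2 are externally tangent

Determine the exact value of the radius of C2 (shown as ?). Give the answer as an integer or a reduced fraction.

19

1. [ext C1·C2]  r_C2² + 10r_C2 − 551 = 0  ⇒  r_C2 = 19 (r>0 drops 1)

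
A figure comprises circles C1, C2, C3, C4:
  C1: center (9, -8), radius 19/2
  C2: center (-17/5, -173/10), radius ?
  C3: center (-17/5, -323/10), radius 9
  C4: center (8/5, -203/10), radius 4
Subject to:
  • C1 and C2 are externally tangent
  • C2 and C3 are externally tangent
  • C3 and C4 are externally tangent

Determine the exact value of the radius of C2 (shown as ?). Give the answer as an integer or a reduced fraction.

1. [ext C1·C2]  r_C2² + 19r_C2 − 150 = 0  ⇒  r_C2 = 6 (r>0 drops 1)
2. [ext C2·C3]  r_C2² + 18r_C2 − 144 = 0  ⇒  r_C2 = 6 (r>0 drops 1)

6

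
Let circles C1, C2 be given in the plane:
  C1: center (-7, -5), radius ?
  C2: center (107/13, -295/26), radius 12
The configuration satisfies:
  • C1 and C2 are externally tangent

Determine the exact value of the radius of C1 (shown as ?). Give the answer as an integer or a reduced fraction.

1. [ext C1·C2]  r_C1² + 24r_C1 − 513/4 = 0  ⇒  r_C1 = 9/2 (r>0 drops 1)

9/2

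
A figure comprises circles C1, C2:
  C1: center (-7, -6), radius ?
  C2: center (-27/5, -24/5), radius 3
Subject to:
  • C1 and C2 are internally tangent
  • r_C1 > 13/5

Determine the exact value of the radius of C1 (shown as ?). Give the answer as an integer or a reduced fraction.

1. [int C1,C2]  r_C1² − 6r_C1 + 5 = 0  ⇒  r_C1 = 1 or 5
2. given r_C1 > 13/5: keep 5

5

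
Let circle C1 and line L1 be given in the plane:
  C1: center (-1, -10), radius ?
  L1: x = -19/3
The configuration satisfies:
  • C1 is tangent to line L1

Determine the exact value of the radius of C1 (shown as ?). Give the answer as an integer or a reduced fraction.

1. [C1‖L1]  r_C1² − 256/9 = 0  ⇒  r_C1 = 16/3 (r>0 drops 1)

16/3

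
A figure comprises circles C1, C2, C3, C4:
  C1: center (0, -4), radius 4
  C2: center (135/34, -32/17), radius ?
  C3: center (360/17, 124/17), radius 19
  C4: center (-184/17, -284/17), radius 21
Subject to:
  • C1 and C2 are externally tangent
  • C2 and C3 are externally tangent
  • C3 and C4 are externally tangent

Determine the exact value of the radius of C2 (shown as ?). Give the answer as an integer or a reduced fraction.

1/2

1. [ext C1·C2]  r_C2² + 8r_C2 − 17/4 = 0  ⇒  r_C2 = 1/2 (r>0 drops 1)
2. [ext C2·C3]  r_C2² + 38r_C2 − 77/4 = 0  ⇒  r_C2 = 1/2 (r>0 drops 1)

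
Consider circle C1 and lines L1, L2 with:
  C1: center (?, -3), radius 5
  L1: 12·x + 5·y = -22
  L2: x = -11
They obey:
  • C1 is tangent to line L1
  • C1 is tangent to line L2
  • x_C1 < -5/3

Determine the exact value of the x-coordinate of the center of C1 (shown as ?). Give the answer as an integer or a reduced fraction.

-6

1. [C1‖L1]  x_C1² + (7/6)x_C1 − 29 = 0  ⇒  x_C1 = -6 or 29/6
2. [C1‖L2]  x_C1² + 22x_C1 + 96 = 0  ⇒  x_C1 = -16 or -6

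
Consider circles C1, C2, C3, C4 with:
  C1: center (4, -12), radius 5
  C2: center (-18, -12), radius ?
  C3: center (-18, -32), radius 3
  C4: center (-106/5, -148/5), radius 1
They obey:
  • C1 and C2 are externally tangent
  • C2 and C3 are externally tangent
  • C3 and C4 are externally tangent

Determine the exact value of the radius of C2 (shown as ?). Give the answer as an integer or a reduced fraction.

17

1. [ext C1·C2]  r_C2² + 10r_C2 − 459 = 0  ⇒  r_C2 = 17 (r>0 drops 1)
2. [ext C2·C3]  r_C2² + 6r_C2 − 391 = 0  ⇒  r_C2 = 17 (r>0 drops 1)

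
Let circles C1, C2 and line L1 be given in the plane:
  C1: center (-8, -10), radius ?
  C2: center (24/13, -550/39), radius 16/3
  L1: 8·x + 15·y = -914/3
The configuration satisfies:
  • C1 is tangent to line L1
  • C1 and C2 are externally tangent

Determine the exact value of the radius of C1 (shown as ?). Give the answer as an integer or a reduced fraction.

1. [C1‖L1]  r_C1² − 256/9 = 0  ⇒  r_C1 = 16/3 (r>0 drops 1)
2. [ext C1·C2]  r_C1² + (32/3)r_C1 − 256/3 = 0  ⇒  r_C1 = 16/3 (r>0 drops 1)

16/3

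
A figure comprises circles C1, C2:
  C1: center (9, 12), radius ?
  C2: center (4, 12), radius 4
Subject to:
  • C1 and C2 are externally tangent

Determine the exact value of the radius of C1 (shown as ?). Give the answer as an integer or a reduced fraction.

1. [ext C1·C2]  r_C1² + 8r_C1 − 9 = 0  ⇒  r_C1 = 1 (r>0 drops 1)

1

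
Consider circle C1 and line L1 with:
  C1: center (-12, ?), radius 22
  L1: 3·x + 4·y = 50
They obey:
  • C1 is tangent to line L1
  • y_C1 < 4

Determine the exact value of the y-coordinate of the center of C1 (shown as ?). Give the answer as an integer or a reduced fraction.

-6

1. [C1‖L1]  y_C1² − 43y_C1 − 294 = 0  ⇒  y_C1 = -6 or 49
2. given y_C1 < 4: keep -6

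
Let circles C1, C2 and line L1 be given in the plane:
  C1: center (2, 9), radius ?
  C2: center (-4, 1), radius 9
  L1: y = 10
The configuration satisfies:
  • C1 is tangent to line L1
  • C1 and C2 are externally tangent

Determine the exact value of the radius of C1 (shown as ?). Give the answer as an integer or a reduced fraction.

1

1. [C1‖L1]  r_C1² − 1 = 0  ⇒  r_C1 = 1 (r>0 drops 1)
2. [ext C1·C2]  r_C1² + 18r_C1 − 19 = 0  ⇒  r_C1 = 1 (r>0 drops 1)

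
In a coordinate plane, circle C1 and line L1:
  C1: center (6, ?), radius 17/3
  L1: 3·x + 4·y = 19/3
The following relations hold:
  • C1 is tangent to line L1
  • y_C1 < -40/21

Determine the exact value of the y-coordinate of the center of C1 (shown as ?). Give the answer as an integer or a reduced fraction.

1. [C1‖L1]  y_C1² + (35/6)y_C1 − 125/3 = 0  ⇒  y_C1 = -10 or 25/6
2. given y_C1 < -40/21: keep -10

-10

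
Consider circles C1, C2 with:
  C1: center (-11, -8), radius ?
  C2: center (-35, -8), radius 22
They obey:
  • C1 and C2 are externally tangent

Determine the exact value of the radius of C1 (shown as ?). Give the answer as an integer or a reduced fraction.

2

1. [ext C1·C2]  r_C1² + 44r_C1 − 92 = 0  ⇒  r_C1 = 2 (r>0 drops 1)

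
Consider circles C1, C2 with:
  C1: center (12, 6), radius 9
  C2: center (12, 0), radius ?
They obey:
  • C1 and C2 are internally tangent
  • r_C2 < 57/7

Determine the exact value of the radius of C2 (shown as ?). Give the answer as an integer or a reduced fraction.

1. [int C1,C2]  r_C2² − 18r_C2 + 45 = 0  ⇒  r_C2 = 3 or 15
2. given r_C2 < 57/7: keep 3

3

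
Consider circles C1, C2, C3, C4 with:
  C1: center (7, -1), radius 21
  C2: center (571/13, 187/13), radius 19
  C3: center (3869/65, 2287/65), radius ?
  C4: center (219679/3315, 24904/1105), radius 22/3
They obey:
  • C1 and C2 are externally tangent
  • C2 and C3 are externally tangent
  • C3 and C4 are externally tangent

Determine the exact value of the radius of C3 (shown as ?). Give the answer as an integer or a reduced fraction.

7

1. [ext C2·C3]  r_C3² + 38r_C3 − 315 = 0  ⇒  r_C3 = 7 (r>0 drops 1)
2. [ext C3·C4]  r_C3² + (44/3)r_C3 − 455/3 = 0  ⇒  r_C3 = 7 (r>0 drops 1)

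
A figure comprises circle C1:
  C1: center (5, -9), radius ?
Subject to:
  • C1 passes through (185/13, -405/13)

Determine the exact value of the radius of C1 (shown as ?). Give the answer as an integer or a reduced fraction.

1. [C1∋P]  r_C1² − 576 = 0  ⇒  r_C1 = 24 (r>0 drops 1)

24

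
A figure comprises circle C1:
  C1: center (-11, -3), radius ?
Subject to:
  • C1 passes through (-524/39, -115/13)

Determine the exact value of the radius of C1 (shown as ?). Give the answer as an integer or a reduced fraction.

1. [C1∋P]  r_C1² − 361/9 = 0  ⇒  r_C1 = 19/3 (r>0 drops 1)

19/3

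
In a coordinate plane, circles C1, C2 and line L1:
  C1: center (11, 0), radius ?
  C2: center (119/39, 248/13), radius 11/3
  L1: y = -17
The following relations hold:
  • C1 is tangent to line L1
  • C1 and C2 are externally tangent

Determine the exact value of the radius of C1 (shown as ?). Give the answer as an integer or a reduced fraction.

17

1. [C1‖L1]  r_C1² − 289 = 0  ⇒  r_C1 = 17 (r>0 drops 1)
2. [ext C1·C2]  r_C1² + (22/3)r_C1 − 1241/3 = 0  ⇒  r_C1 = 17 (r>0 drops 1)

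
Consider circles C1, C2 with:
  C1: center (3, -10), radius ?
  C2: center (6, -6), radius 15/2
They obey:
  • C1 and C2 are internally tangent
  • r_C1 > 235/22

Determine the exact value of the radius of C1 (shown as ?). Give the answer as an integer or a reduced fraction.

25/2

1. [int C1,C2]  r_C1² − 15r_C1 + 125/4 = 0  ⇒  r_C1 = 5/2 or 25/2
2. given r_C1 > 235/22: keep 25/2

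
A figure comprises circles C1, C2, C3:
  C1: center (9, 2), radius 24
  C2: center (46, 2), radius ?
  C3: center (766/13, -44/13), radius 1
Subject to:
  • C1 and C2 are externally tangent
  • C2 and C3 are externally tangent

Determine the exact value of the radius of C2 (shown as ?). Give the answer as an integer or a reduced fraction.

13

1. [ext C1·C2]  r_C2² + 48r_C2 − 793 = 0  ⇒  r_C2 = 13 (r>0 drops 1)
2. [ext C2·C3]  r_C2² + 2r_C2 − 195 = 0  ⇒  r_C2 = 13 (r>0 drops 1)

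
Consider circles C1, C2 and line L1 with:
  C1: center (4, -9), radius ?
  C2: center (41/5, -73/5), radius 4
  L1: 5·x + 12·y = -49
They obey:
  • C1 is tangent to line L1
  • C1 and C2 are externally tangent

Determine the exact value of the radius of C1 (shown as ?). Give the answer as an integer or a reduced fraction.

3

1. [C1‖L1]  r_C1² − 9 = 0  ⇒  r_C1 = 3 (r>0 drops 1)
2. [ext C1·C2]  r_C1² + 8r_C1 − 33 = 0  ⇒  r_C1 = 3 (r>0 drops 1)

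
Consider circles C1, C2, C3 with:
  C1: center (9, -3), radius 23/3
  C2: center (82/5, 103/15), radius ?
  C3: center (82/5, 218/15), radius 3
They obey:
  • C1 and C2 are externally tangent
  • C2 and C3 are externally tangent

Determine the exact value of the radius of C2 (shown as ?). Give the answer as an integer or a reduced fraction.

14/3

1. [ext C1·C2]  r_C2² + (46/3)r_C2 − 280/3 = 0  ⇒  r_C2 = 14/3 (r>0 drops 1)
2. [ext C2·C3]  r_C2² + 6r_C2 − 448/9 = 0  ⇒  r_C2 = 14/3 (r>0 drops 1)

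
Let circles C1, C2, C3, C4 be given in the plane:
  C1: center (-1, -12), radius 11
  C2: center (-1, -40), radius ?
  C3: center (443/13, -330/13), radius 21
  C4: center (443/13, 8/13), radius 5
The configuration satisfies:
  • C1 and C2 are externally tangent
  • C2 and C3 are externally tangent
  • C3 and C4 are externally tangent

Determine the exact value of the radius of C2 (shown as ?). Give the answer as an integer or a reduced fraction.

1. [ext C1·C2]  r_C2² + 22r_C2 − 663 = 0  ⇒  r_C2 = 17 (r>0 drops 1)
2. [ext C2·C3]  r_C2² + 42r_C2 − 1003 = 0  ⇒  r_C2 = 17 (r>0 drops 1)

17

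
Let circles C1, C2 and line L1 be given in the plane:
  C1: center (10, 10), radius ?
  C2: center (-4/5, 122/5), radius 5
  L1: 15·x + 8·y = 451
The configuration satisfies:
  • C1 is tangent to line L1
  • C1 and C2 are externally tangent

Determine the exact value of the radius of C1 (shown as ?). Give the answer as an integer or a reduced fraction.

13

1. [C1‖L1]  r_C1² − 169 = 0  ⇒  r_C1 = 13 (r>0 drops 1)
2. [ext C1·C2]  r_C1² + 10r_C1 − 299 = 0  ⇒  r_C1 = 13 (r>0 drops 1)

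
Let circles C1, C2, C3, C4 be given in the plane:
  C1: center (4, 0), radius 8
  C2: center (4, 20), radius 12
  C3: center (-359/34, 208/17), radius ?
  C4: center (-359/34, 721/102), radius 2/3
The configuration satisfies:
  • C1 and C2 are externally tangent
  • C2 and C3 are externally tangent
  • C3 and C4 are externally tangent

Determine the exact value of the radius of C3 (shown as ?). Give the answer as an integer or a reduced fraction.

9/2

1. [ext C2·C3]  r_C3² + 24r_C3 − 513/4 = 0  ⇒  r_C3 = 9/2 (r>0 drops 1)
2. [ext C3·C4]  r_C3² + (4/3)r_C3 − 105/4 = 0  ⇒  r_C3 = 9/2 (r>0 drops 1)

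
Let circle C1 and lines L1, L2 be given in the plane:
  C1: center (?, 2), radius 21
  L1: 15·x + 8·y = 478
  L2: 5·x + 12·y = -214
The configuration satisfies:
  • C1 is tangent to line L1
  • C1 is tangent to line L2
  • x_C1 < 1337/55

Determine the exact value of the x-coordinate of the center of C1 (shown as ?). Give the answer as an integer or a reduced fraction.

1. [C1‖L1]  x_C1² − (308/5)x_C1 + 1911/5 = 0  ⇒  x_C1 = 7 or 273/5
2. [C1‖L2]  x_C1² + (476/5)x_C1 − 3577/5 = 0  ⇒  x_C1 = -511/5 or 7

7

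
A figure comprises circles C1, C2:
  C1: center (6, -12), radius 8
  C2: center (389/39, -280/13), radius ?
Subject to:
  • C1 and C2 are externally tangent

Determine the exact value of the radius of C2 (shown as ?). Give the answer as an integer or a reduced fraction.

1. [ext C1·C2]  r_C2² + 16r_C2 − 385/9 = 0  ⇒  r_C2 = 7/3 (r>0 drops 1)

7/3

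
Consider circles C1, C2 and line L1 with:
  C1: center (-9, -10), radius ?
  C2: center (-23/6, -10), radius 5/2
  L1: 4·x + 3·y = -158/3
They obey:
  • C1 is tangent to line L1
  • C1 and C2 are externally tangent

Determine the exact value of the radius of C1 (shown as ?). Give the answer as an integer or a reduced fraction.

8/3

1. [C1‖L1]  r_C1² − 64/9 = 0  ⇒  r_C1 = 8/3 (r>0 drops 1)
2. [ext C1·C2]  r_C1² + 5r_C1 − 184/9 = 0  ⇒  r_C1 = 8/3 (r>0 drops 1)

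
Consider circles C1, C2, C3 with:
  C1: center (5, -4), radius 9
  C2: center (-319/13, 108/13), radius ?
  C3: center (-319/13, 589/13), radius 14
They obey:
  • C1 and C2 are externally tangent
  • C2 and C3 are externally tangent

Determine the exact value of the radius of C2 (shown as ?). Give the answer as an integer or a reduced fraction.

23

1. [ext C1·C2]  r_C2² + 18r_C2 − 943 = 0  ⇒  r_C2 = 23 (r>0 drops 1)
2. [ext C2·C3]  r_C2² + 28r_C2 − 1173 = 0  ⇒  r_C2 = 23 (r>0 drops 1)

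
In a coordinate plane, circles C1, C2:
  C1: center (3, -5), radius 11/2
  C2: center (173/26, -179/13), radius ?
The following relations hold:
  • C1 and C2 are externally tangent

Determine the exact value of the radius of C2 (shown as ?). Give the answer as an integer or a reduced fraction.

1. [ext C1·C2]  r_C2² + 11r_C2 − 60 = 0  ⇒  r_C2 = 4 (r>0 drops 1)

4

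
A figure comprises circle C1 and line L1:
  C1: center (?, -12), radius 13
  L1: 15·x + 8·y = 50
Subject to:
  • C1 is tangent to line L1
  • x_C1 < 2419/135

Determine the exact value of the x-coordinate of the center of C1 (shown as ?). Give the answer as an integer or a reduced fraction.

-5

1. [C1‖L1]  x_C1² − (292/15)x_C1 − 367/3 = 0  ⇒  x_C1 = -5 or 367/15
2. given x_C1 < 2419/135: keep -5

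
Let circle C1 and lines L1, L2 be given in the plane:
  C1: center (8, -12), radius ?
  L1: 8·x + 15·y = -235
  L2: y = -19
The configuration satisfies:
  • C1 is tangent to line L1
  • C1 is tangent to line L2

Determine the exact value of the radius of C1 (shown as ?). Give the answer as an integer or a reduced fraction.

1. [C1‖L1]  r_C1² − 49 = 0  ⇒  r_C1 = 7 (r>0 drops 1)
2. [C1‖L2]  r_C1² − 49 = 0  ⇒  r_C1 = 7 (r>0 drops 1)

7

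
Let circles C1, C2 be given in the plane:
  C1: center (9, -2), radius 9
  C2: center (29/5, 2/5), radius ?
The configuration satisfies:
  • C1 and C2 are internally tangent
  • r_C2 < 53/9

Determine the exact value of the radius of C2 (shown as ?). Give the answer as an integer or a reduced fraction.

1. [int C1,C2]  r_C2² − 18r_C2 + 65 = 0  ⇒  r_C2 = 5 or 13
2. given r_C2 < 53/9: keep 5

5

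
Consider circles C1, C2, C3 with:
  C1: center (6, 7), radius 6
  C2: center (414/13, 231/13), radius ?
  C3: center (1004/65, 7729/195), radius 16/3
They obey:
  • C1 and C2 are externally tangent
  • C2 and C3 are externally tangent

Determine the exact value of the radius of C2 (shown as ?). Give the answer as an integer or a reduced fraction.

1. [ext C1·C2]  r_C2² + 12r_C2 − 748 = 0  ⇒  r_C2 = 22 (r>0 drops 1)
2. [ext C2·C3]  r_C2² + (32/3)r_C2 − 2156/3 = 0  ⇒  r_C2 = 22 (r>0 drops 1)

22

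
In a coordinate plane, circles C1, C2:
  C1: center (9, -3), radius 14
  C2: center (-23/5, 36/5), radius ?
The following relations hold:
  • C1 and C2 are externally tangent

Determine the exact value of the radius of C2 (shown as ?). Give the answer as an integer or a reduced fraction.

3

1. [ext C1·C2]  r_C2² + 28r_C2 − 93 = 0  ⇒  r_C2 = 3 (r>0 drops 1)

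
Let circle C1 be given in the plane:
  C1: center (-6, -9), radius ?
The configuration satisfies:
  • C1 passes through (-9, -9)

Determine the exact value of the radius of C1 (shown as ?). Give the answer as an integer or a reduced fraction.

1. [C1∋P]  r_C1² − 9 = 0  ⇒  r_C1 = 3 (r>0 drops 1)

3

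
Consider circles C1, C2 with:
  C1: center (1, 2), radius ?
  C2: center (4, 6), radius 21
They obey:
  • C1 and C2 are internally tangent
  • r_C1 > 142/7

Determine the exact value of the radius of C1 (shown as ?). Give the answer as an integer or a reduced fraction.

26

1. [int C1,C2]  r_C1² − 42r_C1 + 416 = 0  ⇒  r_C1 = 16 or 26
2. given r_C1 > 142/7: keep 26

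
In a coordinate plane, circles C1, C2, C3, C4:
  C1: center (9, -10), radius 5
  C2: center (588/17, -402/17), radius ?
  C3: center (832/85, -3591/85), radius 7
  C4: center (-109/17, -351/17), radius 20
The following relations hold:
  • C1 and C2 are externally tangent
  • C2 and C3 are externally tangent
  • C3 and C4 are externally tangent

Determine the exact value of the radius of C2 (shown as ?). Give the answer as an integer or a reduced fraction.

24

1. [ext C1·C2]  r_C2² + 10r_C2 − 816 = 0  ⇒  r_C2 = 24 (r>0 drops 1)
2. [ext C2·C3]  r_C2² + 14r_C2 − 912 = 0  ⇒  r_C2 = 24 (r>0 drops 1)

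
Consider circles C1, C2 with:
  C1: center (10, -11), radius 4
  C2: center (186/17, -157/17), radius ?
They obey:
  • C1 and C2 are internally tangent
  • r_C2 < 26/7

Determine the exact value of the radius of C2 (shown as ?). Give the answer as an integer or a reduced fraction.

2

1. [int C1,C2]  r_C2² − 8r_C2 + 12 = 0  ⇒  r_C2 = 2 or 6
2. given r_C2 < 26/7: keep 2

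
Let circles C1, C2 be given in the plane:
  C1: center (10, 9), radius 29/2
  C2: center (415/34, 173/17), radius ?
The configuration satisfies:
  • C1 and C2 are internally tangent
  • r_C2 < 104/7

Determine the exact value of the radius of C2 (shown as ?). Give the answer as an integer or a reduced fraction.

1. [int C1,C2]  r_C2² − 29r_C2 + 204 = 0  ⇒  r_C2 = 12 or 17
2. given r_C2 < 104/7: keep 12

12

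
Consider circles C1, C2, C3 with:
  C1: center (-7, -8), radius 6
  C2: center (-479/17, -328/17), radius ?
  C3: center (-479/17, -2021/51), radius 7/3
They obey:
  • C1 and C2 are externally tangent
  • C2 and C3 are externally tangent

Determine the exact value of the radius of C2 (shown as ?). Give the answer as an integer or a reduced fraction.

18

1. [ext C1·C2]  r_C2² + 12r_C2 − 540 = 0  ⇒  r_C2 = 18 (r>0 drops 1)
2. [ext C2·C3]  r_C2² + (14/3)r_C2 − 408 = 0  ⇒  r_C2 = 18 (r>0 drops 1)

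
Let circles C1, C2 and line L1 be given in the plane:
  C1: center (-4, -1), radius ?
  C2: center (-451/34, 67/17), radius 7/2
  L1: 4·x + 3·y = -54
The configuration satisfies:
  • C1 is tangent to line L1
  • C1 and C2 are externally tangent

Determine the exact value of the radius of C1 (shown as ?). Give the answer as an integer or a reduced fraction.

7

1. [C1‖L1]  r_C1² − 49 = 0  ⇒  r_C1 = 7 (r>0 drops 1)
2. [ext C1·C2]  r_C1² + 7r_C1 − 98 = 0  ⇒  r_C1 = 7 (r>0 drops 1)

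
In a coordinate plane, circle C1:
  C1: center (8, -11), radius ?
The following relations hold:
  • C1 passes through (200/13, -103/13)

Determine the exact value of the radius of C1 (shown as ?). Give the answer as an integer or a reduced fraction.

8

1. [C1∋P]  r_C1² − 64 = 0  ⇒  r_C1 = 8 (r>0 drops 1)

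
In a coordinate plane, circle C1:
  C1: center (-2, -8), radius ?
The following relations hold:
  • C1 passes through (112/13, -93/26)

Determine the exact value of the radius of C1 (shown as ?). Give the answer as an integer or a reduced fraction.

1. [C1∋P]  r_C1² − 529/4 = 0  ⇒  r_C1 = 23/2 (r>0 drops 1)

23/2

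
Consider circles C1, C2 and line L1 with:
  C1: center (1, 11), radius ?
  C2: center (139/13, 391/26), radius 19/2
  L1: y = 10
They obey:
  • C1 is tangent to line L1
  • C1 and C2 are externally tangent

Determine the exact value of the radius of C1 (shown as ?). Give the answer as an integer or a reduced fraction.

1

1. [C1‖L1]  r_C1² − 1 = 0  ⇒  r_C1 = 1 (r>0 drops 1)
2. [ext C1·C2]  r_C1² + 19r_C1 − 20 = 0  ⇒  r_C1 = 1 (r>0 drops 1)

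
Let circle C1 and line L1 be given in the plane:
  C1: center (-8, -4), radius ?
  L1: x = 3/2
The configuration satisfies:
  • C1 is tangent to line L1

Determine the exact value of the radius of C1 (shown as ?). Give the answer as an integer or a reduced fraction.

19/2

1. [C1‖L1]  r_C1² − 361/4 = 0  ⇒  r_C1 = 19/2 (r>0 drops 1)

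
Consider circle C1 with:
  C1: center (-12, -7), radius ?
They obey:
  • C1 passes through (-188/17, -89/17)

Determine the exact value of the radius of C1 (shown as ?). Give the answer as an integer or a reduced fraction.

1. [C1∋P]  r_C1² − 4 = 0  ⇒  r_C1 = 2 (r>0 drops 1)

2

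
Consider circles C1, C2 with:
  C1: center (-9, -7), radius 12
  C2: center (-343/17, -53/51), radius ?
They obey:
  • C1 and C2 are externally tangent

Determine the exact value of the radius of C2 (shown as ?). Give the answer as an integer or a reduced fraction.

2/3

1. [ext C1·C2]  r_C2² + 24r_C2 − 148/9 = 0  ⇒  r_C2 = 2/3 (r>0 drops 1)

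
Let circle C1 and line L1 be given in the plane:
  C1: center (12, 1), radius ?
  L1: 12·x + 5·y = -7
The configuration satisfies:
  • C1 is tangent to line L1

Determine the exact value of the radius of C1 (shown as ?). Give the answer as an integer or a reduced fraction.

1. [C1‖L1]  r_C1² − 144 = 0  ⇒  r_C1 = 12 (r>0 drops 1)

12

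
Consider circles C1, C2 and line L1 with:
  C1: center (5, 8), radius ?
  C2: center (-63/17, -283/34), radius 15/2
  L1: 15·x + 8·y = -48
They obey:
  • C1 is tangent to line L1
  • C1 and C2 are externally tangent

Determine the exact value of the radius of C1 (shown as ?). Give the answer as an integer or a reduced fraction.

11

1. [C1‖L1]  r_C1² − 121 = 0  ⇒  r_C1 = 11 (r>0 drops 1)
2. [ext C1·C2]  r_C1² + 15r_C1 − 286 = 0  ⇒  r_C1 = 11 (r>0 drops 1)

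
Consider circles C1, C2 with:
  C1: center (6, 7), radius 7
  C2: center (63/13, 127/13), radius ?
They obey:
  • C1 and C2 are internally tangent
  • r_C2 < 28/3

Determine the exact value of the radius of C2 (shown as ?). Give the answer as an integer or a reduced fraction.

1. [int C1,C2]  r_C2² − 14r_C2 + 40 = 0  ⇒  r_C2 = 4 or 10
2. given r_C2 < 28/3: keep 4

4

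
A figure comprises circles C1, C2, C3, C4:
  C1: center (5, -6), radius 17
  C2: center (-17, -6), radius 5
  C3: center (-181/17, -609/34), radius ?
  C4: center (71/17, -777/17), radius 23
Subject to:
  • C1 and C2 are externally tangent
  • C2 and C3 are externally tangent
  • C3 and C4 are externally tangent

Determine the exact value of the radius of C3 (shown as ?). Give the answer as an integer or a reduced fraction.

1. [ext C2·C3]  r_C3² + 10r_C3 − 629/4 = 0  ⇒  r_C3 = 17/2 (r>0 drops 1)
2. [ext C3·C4]  r_C3² + 46r_C3 − 1853/4 = 0  ⇒  r_C3 = 17/2 (r>0 drops 1)

17/2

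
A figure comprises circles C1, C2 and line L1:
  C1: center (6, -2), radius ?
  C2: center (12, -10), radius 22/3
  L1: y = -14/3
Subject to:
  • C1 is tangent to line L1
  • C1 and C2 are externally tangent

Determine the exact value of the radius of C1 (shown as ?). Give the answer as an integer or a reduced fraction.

1. [C1‖L1]  r_C1² − 64/9 = 0  ⇒  r_C1 = 8/3 (r>0 drops 1)
2. [ext C1·C2]  r_C1² + (44/3)r_C1 − 416/9 = 0  ⇒  r_C1 = 8/3 (r>0 drops 1)

8/3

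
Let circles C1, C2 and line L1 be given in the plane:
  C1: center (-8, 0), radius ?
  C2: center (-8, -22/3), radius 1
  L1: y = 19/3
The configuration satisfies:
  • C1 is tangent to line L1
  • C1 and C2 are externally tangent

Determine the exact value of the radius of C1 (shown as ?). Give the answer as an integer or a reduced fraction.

19/3

1. [C1‖L1]  r_C1² − 361/9 = 0  ⇒  r_C1 = 19/3 (r>0 drops 1)
2. [ext C1·C2]  r_C1² + 2r_C1 − 475/9 = 0  ⇒  r_C1 = 19/3 (r>0 drops 1)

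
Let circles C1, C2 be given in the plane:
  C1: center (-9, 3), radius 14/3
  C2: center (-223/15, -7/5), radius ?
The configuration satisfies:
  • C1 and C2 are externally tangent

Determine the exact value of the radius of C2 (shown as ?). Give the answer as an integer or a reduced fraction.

8/3

1. [ext C1·C2]  r_C2² + (28/3)r_C2 − 32 = 0  ⇒  r_C2 = 8/3 (r>0 drops 1)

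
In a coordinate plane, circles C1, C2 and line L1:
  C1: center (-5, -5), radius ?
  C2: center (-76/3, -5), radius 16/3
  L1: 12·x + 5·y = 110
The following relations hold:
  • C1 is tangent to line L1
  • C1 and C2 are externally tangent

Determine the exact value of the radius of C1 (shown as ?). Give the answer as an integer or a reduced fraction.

1. [C1‖L1]  r_C1² − 225 = 0  ⇒  r_C1 = 15 (r>0 drops 1)
2. [ext C1·C2]  r_C1² + (32/3)r_C1 − 385 = 0  ⇒  r_C1 = 15 (r>0 drops 1)

15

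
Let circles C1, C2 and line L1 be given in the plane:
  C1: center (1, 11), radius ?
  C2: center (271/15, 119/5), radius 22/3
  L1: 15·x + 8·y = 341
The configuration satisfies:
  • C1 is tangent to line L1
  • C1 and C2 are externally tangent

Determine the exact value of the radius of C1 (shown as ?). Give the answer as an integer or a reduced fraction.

1. [C1‖L1]  r_C1² − 196 = 0  ⇒  r_C1 = 14 (r>0 drops 1)
2. [ext C1·C2]  r_C1² + (44/3)r_C1 − 1204/3 = 0  ⇒  r_C1 = 14 (r>0 drops 1)

14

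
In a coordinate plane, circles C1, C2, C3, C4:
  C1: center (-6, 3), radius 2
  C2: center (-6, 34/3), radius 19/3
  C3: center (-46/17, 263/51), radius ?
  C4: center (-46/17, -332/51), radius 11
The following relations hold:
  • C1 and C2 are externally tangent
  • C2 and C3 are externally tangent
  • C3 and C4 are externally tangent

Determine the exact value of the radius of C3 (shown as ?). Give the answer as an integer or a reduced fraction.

1. [ext C2·C3]  r_C3² + (38/3)r_C3 − 80/9 = 0  ⇒  r_C3 = 2/3 (r>0 drops 1)
2. [ext C3·C4]  r_C3² + 22r_C3 − 136/9 = 0  ⇒  r_C3 = 2/3 (r>0 drops 1)

2/3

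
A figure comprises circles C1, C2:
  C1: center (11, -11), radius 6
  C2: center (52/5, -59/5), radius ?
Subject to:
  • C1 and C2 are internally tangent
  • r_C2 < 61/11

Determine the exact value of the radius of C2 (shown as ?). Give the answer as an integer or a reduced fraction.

1. [int C1,C2]  r_C2² − 12r_C2 + 35 = 0  ⇒  r_C2 = 5 or 7
2. given r_C2 < 61/11: keep 5

5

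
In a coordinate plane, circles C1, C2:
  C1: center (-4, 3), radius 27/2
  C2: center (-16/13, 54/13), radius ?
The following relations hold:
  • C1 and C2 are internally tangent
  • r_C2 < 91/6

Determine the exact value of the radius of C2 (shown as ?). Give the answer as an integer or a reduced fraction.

1. [int C1,C2]  r_C2² − 27r_C2 + 693/4 = 0  ⇒  r_C2 = 21/2 or 33/2
2. given r_C2 < 91/6: keep 21/2

21/2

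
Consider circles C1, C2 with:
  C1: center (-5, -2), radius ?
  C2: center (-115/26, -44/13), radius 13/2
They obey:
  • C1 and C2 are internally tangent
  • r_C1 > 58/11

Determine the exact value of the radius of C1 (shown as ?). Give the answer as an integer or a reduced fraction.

8

1. [int C1,C2]  r_C1² − 13r_C1 + 40 = 0  ⇒  r_C1 = 5 or 8
2. given r_C1 > 58/11: keep 8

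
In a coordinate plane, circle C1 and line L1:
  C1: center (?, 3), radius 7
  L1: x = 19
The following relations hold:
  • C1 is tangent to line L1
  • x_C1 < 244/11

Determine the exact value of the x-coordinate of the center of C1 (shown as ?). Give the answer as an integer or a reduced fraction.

12

1. [C1‖L1]  x_C1² − 38x_C1 + 312 = 0  ⇒  x_C1 = 12 or 26
2. given x_C1 < 244/11: keep 12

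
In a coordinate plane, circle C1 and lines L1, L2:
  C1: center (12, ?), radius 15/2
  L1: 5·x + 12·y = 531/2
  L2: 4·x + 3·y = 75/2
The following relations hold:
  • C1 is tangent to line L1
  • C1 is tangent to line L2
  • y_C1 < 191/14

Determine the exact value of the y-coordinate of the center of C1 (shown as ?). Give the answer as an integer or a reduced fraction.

9

1. [C1‖L1]  y_C1² − (137/4)y_C1 + 909/4 = 0  ⇒  y_C1 = 9 or 101/4
2. [C1‖L2]  y_C1² + 7y_C1 − 144 = 0  ⇒  y_C1 = -16 or 9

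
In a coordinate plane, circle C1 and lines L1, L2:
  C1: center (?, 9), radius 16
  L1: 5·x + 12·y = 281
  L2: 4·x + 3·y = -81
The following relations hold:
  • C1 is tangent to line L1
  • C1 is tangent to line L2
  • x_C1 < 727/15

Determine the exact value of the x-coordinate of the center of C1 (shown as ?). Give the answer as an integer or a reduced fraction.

1. [C1‖L1]  x_C1² − (346/5)x_C1 − 2667/5 = 0  ⇒  x_C1 = -7 or 381/5
2. [C1‖L2]  x_C1² + 54x_C1 + 329 = 0  ⇒  x_C1 = -47 or -7

-7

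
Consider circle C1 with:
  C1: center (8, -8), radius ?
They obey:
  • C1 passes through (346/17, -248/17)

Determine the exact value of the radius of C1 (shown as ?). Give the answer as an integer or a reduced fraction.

14

1. [C1∋P]  r_C1² − 196 = 0  ⇒  r_C1 = 14 (r>0 drops 1)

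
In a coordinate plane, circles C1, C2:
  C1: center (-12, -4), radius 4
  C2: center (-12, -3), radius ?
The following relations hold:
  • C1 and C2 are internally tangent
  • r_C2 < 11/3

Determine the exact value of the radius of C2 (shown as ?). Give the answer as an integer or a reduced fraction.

3

1. [int C1,C2]  r_C2² − 8r_C2 + 15 = 0  ⇒  r_C2 = 3 or 5
2. given r_C2 < 11/3: keep 3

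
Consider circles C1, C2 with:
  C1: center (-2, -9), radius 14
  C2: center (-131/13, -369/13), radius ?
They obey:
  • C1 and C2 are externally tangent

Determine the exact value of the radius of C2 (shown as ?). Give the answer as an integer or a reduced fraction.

1. [ext C1·C2]  r_C2² + 28r_C2 − 245 = 0  ⇒  r_C2 = 7 (r>0 drops 1)

7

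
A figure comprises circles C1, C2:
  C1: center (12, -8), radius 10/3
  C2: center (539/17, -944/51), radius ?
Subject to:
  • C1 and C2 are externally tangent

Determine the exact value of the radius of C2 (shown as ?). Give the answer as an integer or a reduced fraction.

19

1. [ext C1·C2]  r_C2² + (20/3)r_C2 − 1463/3 = 0  ⇒  r_C2 = 19 (r>0 drops 1)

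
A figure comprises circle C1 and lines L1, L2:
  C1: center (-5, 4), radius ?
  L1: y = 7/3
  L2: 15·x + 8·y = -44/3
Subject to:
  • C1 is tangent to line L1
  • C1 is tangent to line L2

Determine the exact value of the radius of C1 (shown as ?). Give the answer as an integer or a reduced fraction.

5/3

1. [C1‖L1]  r_C1² − 25/9 = 0  ⇒  r_C1 = 5/3 (r>0 drops 1)
2. [C1‖L2]  r_C1² − 25/9 = 0  ⇒  r_C1 = 5/3 (r>0 drops 1)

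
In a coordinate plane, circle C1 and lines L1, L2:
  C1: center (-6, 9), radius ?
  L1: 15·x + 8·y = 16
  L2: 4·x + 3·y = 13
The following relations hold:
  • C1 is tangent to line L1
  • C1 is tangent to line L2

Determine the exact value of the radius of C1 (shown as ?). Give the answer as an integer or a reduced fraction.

1. [C1‖L1]  r_C1² − 4 = 0  ⇒  r_C1 = 2 (r>0 drops 1)
2. [C1‖L2]  r_C1² − 4 = 0  ⇒  r_C1 = 2 (r>0 drops 1)

2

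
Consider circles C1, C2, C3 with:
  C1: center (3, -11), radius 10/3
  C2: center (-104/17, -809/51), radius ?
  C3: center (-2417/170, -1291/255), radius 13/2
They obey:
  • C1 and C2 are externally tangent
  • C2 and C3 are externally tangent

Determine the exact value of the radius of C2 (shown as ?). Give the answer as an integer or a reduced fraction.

1. [ext C1·C2]  r_C2² + (20/3)r_C2 − 287/3 = 0  ⇒  r_C2 = 7 (r>0 drops 1)
2. [ext C2·C3]  r_C2² + 13r_C2 − 140 = 0  ⇒  r_C2 = 7 (r>0 drops 1)

7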